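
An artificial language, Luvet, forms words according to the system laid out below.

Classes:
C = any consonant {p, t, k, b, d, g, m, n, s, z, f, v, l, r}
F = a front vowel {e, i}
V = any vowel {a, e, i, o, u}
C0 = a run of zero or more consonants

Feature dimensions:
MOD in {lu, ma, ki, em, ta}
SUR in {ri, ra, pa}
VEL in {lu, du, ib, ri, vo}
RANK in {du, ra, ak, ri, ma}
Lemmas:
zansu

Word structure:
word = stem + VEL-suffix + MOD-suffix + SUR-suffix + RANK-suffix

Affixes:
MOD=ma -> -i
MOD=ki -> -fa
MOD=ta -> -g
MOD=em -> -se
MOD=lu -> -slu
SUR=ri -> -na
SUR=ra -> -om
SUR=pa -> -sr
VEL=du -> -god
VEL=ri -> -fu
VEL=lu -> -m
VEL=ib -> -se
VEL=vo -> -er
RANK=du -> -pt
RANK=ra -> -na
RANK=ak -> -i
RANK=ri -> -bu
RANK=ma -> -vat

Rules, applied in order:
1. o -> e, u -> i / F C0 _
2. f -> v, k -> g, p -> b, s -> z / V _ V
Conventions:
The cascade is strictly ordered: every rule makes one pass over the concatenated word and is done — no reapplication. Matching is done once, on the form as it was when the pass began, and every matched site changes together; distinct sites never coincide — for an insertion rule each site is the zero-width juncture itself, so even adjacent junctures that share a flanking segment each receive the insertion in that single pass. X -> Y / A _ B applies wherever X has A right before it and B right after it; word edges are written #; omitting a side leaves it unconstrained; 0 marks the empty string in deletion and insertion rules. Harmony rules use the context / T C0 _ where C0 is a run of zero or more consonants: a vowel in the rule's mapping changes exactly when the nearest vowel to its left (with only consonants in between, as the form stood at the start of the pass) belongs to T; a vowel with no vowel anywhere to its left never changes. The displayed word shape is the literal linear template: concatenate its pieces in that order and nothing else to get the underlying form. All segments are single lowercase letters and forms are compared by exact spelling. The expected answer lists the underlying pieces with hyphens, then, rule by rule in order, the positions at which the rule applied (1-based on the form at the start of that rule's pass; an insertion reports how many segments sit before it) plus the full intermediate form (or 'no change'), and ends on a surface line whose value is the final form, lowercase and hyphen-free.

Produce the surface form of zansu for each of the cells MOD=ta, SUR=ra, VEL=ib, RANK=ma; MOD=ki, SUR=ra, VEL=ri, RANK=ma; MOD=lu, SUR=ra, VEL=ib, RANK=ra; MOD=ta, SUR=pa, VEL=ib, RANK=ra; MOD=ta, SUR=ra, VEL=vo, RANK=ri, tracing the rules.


cell MOD=ta, SUR=ra, VEL=ib, RANK=ma:
underlying: zansu-se-g-om-vat
1. o -> e, u -> i / F C0 _: fires at position(s) 9: zansusegemvat
2. f -> v, k -> g, p -> b, s -> z / V _ V: fires at position(s) 6: zansuzegemvat
surface: zansuzegemvat

cell MOD=ki, SUR=ra, VEL=ri, RANK=ma:
underlying: zansu-fu-fa-om-vat
1. o -> e, u -> i / F C0 _: no change
2. f -> v, k -> g, p -> b, s -> z / V _ V: fires at position(s) 6, 8: zansuvuvaomvat
surface: zansuvuvaomvat

cell MOD=lu, SUR=ra, VEL=ib, RANK=ra:
underlying: zansu-se-slu-om-na
1. o -> e, u -> i / F C0 _: fires at position(s) 10: zansusesliomna
2. f -> v, k -> g, p -> b, s -> z / V _ V: fires at position(s) 6: zansuzesliomna
surface: zansuzesliomna

cell MOD=ta, SUR=pa, VEL=ib, RANK=ra:
underlying: zansu-se-g-sr-na
1. o -> e, u -> i / F C0 _: no change
2. f -> v, k -> g, p -> b, s -> z / V _ V: fires at position(s) 6: zansuzegsrna
surface: zansuzegsrna

cell MOD=ta, SUR=ra, VEL=vo, RANK=ri:
underlying: zansu-er-g-om-bu
1. o -> e, u -> i / F C0 _: fires at position(s) 9: zansuergembu
2. f -> v, k -> g, p -> b, s -> z / V _ V: no change
surface: zansuergembu


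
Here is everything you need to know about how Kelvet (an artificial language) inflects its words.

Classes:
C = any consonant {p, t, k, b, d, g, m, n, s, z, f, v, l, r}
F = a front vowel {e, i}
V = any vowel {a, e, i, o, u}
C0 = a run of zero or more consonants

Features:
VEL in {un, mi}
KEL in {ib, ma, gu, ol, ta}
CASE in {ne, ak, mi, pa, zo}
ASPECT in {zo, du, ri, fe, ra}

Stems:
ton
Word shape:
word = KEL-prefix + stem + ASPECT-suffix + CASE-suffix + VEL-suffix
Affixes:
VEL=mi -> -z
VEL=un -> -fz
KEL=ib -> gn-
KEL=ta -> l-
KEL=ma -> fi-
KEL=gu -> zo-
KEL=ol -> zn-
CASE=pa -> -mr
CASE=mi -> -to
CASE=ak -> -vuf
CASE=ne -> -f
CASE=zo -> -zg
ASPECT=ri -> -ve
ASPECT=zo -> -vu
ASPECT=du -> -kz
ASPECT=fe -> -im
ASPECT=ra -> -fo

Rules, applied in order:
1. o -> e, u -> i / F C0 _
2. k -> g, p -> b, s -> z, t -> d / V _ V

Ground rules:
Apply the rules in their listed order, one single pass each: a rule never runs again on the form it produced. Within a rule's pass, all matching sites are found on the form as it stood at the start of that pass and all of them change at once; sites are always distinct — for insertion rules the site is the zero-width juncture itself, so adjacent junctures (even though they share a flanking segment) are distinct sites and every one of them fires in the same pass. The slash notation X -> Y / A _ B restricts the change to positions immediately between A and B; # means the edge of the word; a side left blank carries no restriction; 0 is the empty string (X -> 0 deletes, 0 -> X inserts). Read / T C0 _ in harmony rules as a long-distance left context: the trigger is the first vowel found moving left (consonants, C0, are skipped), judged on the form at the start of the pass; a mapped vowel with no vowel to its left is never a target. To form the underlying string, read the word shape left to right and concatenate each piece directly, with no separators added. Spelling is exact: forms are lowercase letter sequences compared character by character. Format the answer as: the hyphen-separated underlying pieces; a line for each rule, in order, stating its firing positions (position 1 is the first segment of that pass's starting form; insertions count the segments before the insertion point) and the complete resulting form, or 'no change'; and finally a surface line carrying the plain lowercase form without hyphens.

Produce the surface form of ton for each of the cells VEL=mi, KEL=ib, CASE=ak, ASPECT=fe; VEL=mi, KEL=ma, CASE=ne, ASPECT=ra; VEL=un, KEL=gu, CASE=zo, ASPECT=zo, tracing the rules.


cell VEL=mi, KEL=ib, CASE=ak, ASPECT=fe:
underlying: gn-ton-im-vuf-z
1. o -> e, u -> i / F C0 _: fires at position(s) 9: gntonimvifz
2. k -> g, p -> b, s -> z, t -> d / V _ V: no change
surface: gntonimvifz

cell VEL=mi, KEL=ma, CASE=ne, ASPECT=ra:
underlying: fi-ton-fo-f-z
1. o -> e, u -> i / F C0 _: fires at position(s) 4: fitenfofz
2. k -> g, p -> b, s -> z, t -> d / V _ V: fires at position(s) 3: fidenfofz
surface: fidenfofz

cell VEL=un, KEL=gu, CASE=zo, ASPECT=zo:
underlying: zo-ton-vu-zg-fz
1. o -> e, u -> i / F C0 _: no change
2. k -> g, p -> b, s -> z, t -> d / V _ V: fires at position(s) 3: zodonvuzgfz
surface: zodonvuzgfz


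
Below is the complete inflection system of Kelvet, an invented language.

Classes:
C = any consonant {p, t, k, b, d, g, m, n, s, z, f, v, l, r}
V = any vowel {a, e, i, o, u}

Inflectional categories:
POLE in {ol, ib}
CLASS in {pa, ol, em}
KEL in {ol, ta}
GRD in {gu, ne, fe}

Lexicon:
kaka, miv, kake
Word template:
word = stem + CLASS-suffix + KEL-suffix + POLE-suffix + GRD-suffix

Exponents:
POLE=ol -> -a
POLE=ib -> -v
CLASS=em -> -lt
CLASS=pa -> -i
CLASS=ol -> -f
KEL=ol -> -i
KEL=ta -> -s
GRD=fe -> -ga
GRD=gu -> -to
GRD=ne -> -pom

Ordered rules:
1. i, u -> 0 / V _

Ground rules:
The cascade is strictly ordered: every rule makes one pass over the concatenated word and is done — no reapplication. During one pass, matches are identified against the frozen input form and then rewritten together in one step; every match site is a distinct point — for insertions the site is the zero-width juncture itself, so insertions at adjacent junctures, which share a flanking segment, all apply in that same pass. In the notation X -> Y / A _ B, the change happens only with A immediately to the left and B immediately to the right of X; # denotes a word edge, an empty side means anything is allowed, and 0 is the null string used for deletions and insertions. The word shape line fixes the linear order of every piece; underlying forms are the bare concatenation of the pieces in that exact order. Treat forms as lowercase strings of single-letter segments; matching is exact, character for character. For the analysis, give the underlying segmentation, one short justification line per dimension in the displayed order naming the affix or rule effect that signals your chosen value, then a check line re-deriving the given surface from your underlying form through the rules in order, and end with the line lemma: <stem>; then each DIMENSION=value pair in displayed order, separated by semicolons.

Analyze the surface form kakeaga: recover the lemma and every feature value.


underlying: kake-i-i-a-ga
POLE=ol - signalled by the affix -a
CLASS=pa - signalled by the affix -i
KEL=ol - signalled by the affix -i
GRD=fe - signalled by the affix -ga
check: kakeiiaga -> kakeaga
lemma: kake; POLE=ol; CLASS=pa; KEL=ol; GRD=fe


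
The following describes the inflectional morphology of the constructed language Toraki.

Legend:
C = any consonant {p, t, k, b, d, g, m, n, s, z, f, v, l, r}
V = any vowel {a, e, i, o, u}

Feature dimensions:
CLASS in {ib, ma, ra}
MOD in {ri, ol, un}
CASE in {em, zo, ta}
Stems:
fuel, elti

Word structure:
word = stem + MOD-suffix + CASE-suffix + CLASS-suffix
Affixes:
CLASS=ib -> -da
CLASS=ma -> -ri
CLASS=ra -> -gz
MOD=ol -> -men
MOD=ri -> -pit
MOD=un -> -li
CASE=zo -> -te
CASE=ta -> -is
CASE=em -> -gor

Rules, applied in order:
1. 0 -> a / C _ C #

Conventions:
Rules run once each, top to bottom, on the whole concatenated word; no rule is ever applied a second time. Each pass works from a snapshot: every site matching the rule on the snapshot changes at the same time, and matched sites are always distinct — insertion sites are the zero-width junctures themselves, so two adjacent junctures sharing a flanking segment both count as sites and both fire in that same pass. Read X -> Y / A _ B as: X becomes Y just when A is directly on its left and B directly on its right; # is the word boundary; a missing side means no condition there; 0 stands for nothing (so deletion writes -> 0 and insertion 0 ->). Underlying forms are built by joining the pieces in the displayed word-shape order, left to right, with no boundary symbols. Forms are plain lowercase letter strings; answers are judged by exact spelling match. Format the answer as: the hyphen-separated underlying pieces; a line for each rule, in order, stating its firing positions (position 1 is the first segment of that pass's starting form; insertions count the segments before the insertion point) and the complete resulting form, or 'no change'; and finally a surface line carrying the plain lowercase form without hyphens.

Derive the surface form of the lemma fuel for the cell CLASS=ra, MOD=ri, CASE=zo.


underlying: fuel-pit-te-gz
1. 0 -> a / C _ C #: inserts after position(s) 10: fuelpittegaz
surface: fuelpittegaz


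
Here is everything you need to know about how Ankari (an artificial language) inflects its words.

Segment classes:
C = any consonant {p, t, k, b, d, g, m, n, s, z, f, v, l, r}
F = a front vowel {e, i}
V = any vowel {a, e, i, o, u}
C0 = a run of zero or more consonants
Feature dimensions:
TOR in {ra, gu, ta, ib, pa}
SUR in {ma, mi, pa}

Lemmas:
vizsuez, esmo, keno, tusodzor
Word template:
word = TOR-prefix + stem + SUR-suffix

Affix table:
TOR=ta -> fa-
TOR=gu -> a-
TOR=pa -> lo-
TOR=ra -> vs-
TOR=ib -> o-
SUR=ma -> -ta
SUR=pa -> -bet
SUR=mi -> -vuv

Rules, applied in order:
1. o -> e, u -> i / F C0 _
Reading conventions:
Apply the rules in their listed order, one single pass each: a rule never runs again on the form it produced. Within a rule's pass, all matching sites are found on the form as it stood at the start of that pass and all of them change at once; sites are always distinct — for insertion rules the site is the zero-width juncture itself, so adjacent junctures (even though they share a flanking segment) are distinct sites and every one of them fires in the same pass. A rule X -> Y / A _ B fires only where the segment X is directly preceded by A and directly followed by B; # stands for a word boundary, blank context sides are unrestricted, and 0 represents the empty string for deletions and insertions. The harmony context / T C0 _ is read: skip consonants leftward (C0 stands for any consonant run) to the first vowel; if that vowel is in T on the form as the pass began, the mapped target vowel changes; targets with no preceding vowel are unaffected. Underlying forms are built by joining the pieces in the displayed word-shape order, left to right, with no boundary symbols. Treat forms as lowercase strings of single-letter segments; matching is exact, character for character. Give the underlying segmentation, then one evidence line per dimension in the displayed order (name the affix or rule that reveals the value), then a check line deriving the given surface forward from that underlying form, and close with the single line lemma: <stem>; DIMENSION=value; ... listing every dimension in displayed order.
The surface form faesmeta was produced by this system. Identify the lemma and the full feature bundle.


underlying: fa-esmo-ta
TOR=ta - signalled by the affix fa-
SUR=ma - signalled by the affix -ta
check: faesmota -> faesmeta
lemma: esmo; TOR=ta; SUR=ma


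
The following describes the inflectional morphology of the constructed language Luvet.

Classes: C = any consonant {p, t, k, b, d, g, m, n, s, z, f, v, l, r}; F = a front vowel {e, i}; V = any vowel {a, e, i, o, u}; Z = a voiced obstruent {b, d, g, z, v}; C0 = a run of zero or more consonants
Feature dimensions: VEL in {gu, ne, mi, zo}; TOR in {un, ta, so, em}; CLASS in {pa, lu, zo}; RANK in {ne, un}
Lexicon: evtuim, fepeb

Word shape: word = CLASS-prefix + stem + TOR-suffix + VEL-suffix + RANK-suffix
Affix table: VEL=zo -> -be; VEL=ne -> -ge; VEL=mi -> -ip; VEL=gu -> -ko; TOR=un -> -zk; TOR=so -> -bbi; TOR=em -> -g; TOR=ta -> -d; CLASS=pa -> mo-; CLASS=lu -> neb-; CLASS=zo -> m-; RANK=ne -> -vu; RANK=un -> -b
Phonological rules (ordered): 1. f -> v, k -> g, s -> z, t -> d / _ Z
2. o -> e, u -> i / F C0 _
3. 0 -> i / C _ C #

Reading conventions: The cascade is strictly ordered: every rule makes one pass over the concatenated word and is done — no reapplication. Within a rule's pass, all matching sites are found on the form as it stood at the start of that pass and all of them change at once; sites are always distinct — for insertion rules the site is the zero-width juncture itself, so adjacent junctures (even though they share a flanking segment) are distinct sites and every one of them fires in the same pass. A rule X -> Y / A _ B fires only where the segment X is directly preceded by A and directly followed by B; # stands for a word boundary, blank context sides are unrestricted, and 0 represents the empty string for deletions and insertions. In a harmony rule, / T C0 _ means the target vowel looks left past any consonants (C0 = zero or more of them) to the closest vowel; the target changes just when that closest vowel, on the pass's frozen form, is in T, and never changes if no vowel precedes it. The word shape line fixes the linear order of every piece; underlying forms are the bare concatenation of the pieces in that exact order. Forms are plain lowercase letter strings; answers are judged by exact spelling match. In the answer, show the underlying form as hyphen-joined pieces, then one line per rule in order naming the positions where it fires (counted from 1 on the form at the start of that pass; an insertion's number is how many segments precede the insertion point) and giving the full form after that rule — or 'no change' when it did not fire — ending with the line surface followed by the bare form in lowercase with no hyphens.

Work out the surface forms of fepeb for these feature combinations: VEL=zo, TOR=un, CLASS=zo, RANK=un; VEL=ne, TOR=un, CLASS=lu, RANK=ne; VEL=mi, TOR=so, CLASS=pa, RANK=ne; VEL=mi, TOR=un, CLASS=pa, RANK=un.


cell VEL=zo, TOR=un, CLASS=zo, RANK=un:
underlying: m-fepeb-zk-be-b
1. f -> v, k -> g, s -> z, t -> d / _ Z: fires at position(s) 8: mfepebzgbeb
2. o -> e, u -> i / F C0 _: no change
3. 0 -> i / C _ C #: no change
surface: mfepebzgbeb

cell VEL=ne, TOR=un, CLASS=lu, RANK=ne:
underlying: neb-fepeb-zk-ge-vu
1. f -> v, k -> g, s -> z, t -> d / _ Z: fires at position(s) 10: nebfepebzggevu
2. o -> e, u -> i / F C0 _: fires at position(s) 14: nebfepebzggevi
3. 0 -> i / C _ C #: no change
surface: nebfepebzggevi

cell VEL=mi, TOR=so, CLASS=pa, RANK=ne:
underlying: mo-fepeb-bbi-ip-vu
1. f -> v, k -> g, s -> z, t -> d / _ Z: no change
2. o -> e, u -> i / F C0 _: fires at position(s) 14: mofepebbbiipvi
3. 0 -> i / C _ C #: no change
surface: mofepebbbiipvi

cell VEL=mi, TOR=un, CLASS=pa, RANK=un:
underlying: mo-fepeb-zk-ip-b
1. f -> v, k -> g, s -> z, t -> d / _ Z: no change
2. o -> e, u -> i / F C0 _: no change
3. 0 -> i / C _ C #: inserts after position(s) 11: mofepebzkipib
surface: mofepebzkipib


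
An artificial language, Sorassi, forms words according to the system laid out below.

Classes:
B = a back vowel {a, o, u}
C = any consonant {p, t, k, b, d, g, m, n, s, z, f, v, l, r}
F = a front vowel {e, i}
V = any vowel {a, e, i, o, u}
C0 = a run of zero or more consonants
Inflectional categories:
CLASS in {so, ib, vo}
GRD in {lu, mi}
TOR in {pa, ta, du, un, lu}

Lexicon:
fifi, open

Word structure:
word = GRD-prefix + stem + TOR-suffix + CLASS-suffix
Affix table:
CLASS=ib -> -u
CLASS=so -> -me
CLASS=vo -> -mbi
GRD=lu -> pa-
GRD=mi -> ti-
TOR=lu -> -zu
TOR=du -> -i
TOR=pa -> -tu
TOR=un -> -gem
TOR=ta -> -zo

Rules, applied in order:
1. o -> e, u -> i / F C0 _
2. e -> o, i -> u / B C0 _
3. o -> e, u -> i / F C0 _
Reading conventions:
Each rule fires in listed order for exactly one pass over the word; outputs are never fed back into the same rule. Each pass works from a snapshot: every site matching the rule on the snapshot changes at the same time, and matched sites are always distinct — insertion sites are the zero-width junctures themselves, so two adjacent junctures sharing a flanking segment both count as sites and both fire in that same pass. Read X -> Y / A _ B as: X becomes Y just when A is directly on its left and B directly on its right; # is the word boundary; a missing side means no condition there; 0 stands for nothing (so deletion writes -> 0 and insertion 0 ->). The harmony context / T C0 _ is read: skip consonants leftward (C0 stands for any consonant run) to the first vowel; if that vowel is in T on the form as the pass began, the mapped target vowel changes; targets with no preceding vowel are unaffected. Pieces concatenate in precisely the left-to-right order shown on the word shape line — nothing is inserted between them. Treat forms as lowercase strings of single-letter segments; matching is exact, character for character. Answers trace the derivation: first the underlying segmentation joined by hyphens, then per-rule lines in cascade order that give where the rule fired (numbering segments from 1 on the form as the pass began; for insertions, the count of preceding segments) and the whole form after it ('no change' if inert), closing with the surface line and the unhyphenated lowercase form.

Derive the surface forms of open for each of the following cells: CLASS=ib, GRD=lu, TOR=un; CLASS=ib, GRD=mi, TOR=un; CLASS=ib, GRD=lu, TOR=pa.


cell CLASS=ib, GRD=lu, TOR=un:
underlying: pa-open-gem-u
1. o -> e, u -> i / F C0 _: fires at position(s) 10: paopengemi
2. e -> o, i -> u / B C0 _: fires at position(s) 5: paopongemi
3. o -> e, u -> i / F C0 _: no change
surface: paopongemi

cell CLASS=ib, GRD=mi, TOR=un:
underlying: ti-open-gem-u
1. o -> e, u -> i / F C0 _: fires at position(s) 3, 10: tiepengemi
2. e -> o, i -> u / B C0 _: no change
3. o -> e, u -> i / F C0 _: no change
surface: tiepengemi

cell CLASS=ib, GRD=lu, TOR=pa:
underlying: pa-open-tu-u
1. o -> e, u -> i / F C0 _: fires at position(s) 8: paopentiu
2. e -> o, i -> u / B C0 _: fires at position(s) 5: paopontiu
3. o -> e, u -> i / F C0 _: fires at position(s) 9: paopontii
surface: paopontii


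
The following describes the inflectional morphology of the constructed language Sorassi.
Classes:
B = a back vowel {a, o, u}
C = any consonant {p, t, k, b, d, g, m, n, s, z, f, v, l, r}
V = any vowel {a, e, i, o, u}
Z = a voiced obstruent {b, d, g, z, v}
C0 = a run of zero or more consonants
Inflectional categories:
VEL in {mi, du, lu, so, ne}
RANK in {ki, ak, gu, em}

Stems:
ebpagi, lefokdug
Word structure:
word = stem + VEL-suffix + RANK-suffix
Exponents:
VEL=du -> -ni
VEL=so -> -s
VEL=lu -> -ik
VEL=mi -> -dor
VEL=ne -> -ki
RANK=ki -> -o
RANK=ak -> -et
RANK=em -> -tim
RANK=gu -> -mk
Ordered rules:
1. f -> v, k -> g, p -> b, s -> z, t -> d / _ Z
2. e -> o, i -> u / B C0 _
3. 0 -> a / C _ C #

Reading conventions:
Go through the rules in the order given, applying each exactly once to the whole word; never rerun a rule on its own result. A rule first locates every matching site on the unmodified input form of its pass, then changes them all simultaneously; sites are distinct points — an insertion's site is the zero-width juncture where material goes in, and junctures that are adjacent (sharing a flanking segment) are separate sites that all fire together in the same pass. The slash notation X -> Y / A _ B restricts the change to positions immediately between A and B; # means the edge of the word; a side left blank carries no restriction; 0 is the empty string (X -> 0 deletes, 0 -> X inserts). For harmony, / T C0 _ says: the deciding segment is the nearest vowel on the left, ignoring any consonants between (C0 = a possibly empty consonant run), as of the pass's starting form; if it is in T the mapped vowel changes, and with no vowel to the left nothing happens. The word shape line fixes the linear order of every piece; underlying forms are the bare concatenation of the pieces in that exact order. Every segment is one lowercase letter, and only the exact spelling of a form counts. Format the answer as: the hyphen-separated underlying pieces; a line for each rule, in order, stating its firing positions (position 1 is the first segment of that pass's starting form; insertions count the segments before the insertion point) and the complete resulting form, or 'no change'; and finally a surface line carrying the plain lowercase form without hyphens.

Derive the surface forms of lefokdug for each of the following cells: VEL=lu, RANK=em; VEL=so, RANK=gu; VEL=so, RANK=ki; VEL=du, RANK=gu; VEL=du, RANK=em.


cell VEL=lu, RANK=em:
underlying: lefokdug-ik-tim
1. f -> v, k -> g, p -> b, s -> z, t -> d / _ Z: fires at position(s) 5: lefogdugiktim
2. e -> o, i -> u / B C0 _: fires at position(s) 9: lefogduguktim
3. 0 -> a / C _ C #: no change
surface: lefogduguktim

cell VEL=so, RANK=gu:
underlying: lefokdug-s-mk
1. f -> v, k -> g, p -> b, s -> z, t -> d / _ Z: fires at position(s) 5: lefogdugsmk
2. e -> o, i -> u / B C0 _: no change
3. 0 -> a / C _ C #: inserts after position(s) 10: lefogdugsmak
surface: lefogdugsmak

cell VEL=so, RANK=ki:
underlying: lefokdug-s-o
1. f -> v, k -> g, p -> b, s -> z, t -> d / _ Z: fires at position(s) 5: lefogdugso
2. e -> o, i -> u / B C0 _: no change
3. 0 -> a / C _ C #: no change
surface: lefogdugso

cell VEL=du, RANK=gu:
underlying: lefokdug-ni-mk
1. f -> v, k -> g, p -> b, s -> z, t -> d / _ Z: fires at position(s) 5: lefogdugnimk
2. e -> o, i -> u / B C0 _: fires at position(s) 10: lefogdugnumk
3. 0 -> a / C _ C #: inserts after position(s) 11: lefogdugnumak
surface: lefogdugnumak

cell VEL=du, RANK=em:
underlying: lefokdug-ni-tim
1. f -> v, k -> g, p -> b, s -> z, t -> d / _ Z: fires at position(s) 5: lefogdugnitim
2. e -> o, i -> u / B C0 _: fires at position(s) 10: lefogdugnutim
3. 0 -> a / C _ C #: no change
surface: lefogdugnutim


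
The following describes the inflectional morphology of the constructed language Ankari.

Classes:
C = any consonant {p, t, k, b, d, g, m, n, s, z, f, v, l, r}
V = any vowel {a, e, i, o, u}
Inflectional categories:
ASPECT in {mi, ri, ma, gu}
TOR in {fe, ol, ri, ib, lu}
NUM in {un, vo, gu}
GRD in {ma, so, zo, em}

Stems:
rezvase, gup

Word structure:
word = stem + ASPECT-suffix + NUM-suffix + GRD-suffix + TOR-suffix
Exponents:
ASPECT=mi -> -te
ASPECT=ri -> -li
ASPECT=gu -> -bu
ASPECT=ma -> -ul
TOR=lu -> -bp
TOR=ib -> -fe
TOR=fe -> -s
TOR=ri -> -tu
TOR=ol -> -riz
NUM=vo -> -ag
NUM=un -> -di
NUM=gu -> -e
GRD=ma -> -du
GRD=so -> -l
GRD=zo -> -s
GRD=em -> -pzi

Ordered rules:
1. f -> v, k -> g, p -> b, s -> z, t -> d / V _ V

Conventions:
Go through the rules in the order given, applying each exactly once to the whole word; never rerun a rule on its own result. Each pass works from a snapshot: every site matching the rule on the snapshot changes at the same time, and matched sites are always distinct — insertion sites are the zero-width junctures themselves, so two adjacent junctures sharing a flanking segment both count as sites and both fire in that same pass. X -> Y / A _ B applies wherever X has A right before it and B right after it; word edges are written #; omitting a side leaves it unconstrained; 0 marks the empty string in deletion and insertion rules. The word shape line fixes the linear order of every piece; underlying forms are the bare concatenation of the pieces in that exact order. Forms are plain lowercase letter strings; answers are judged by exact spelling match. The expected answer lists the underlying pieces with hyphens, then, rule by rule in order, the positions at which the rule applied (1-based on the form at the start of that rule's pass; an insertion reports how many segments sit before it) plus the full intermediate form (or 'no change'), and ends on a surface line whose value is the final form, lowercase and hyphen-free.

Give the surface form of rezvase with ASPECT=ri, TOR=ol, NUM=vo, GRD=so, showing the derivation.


underlying: rezvase-li-ag-l-riz
1. f -> v, k -> g, p -> b, s -> z, t -> d / V _ V: fires at position(s) 6: rezvazeliaglriz
surface: rezvazeliaglriz


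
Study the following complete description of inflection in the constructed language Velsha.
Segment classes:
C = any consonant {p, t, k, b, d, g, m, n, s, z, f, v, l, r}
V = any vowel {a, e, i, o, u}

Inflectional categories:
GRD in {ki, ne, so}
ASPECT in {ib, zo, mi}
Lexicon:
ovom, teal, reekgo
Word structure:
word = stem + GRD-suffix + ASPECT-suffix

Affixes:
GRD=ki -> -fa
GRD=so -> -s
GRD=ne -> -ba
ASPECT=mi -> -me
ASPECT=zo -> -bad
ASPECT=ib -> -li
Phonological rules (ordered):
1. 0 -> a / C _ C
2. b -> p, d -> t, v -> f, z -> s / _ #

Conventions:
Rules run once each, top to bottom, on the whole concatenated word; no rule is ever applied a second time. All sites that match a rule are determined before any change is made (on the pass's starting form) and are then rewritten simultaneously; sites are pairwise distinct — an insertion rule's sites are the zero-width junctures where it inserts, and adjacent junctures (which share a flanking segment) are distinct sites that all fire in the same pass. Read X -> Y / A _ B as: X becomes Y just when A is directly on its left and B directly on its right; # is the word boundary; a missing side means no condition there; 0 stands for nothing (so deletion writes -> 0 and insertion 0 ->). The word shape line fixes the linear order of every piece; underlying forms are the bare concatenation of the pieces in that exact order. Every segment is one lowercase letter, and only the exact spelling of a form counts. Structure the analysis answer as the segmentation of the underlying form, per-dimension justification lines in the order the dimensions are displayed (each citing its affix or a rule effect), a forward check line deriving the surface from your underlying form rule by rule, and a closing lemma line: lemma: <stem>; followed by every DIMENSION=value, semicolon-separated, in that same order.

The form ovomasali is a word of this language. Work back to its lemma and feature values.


underlying: ovom-s-li
GRD=so - signalled by the affix -s
ASPECT=ib - signalled by the affix -li
check: ovomsli -> ovomasali -> ovomasali
lemma: ovom; GRD=so; ASPECT=ib


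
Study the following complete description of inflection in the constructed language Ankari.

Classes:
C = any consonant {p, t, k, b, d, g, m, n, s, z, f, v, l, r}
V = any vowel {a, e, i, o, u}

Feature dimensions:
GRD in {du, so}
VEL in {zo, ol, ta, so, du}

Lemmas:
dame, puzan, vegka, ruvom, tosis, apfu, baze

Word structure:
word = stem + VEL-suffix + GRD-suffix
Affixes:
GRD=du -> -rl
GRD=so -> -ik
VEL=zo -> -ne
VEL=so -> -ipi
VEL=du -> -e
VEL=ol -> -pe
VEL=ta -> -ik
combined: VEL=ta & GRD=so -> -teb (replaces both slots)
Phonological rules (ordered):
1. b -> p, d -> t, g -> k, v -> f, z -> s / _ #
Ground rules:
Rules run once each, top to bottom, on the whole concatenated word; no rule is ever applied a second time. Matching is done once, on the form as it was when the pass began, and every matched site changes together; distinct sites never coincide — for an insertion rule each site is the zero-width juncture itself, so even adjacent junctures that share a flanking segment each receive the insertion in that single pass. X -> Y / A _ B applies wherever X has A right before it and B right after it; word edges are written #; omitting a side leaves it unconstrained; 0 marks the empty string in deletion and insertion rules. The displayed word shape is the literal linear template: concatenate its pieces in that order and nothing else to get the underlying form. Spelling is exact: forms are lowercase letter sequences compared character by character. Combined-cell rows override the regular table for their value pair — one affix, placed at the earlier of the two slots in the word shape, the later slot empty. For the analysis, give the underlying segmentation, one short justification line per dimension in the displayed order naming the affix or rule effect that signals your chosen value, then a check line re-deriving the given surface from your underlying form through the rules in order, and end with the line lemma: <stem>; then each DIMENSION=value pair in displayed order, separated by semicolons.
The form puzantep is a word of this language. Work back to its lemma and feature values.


underlying: puzan-teb
GRD=so - signalled by the combined affix row
VEL=ta - signalled by the combined affix row
check: puzanteb -> puzantep
lemma: puzan; GRD=so; VEL=ta


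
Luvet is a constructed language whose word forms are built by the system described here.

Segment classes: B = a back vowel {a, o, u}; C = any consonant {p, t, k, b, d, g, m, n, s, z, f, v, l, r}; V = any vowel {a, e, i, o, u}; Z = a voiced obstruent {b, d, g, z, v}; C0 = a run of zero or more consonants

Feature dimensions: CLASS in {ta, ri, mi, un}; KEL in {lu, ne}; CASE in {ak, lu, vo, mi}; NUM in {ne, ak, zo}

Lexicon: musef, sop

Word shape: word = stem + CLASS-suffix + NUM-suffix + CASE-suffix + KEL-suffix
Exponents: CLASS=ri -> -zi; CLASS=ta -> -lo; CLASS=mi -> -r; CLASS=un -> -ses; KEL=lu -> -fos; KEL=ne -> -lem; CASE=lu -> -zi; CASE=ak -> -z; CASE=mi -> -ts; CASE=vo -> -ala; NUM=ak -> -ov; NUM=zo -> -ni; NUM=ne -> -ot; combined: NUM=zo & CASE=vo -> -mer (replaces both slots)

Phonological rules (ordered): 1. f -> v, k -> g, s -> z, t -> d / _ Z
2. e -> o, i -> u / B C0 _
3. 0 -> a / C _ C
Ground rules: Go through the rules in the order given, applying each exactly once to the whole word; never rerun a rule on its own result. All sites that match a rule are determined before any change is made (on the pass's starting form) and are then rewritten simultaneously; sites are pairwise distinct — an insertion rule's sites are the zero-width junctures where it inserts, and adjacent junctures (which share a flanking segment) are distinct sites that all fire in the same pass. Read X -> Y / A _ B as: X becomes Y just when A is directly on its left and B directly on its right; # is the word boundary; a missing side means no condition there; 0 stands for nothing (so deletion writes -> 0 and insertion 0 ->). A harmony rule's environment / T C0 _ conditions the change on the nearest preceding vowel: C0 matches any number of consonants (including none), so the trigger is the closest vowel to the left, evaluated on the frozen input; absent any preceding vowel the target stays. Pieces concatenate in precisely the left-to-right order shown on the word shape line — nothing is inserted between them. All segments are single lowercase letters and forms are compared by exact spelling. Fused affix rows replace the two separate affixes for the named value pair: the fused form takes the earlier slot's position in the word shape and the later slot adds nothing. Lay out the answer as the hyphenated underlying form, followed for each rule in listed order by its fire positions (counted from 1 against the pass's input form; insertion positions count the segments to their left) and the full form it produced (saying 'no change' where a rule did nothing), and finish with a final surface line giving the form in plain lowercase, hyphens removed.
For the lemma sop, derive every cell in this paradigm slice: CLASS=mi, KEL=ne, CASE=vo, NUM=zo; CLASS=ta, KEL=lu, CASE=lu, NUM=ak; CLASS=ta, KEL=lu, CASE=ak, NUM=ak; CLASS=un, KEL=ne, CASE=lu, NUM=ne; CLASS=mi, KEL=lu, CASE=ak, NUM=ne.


cell CLASS=mi, KEL=ne, CASE=vo, NUM=zo:
underlying: sop-r-mer-lem
1. f -> v, k -> g, s -> z, t -> d / _ Z: no change
2. e -> o, i -> u / B C0 _: fires at position(s) 6: soprmorlem
3. 0 -> a / C _ C: inserts after position(s) 3, 4, 7: soparamoralem
surface: soparamoralem

cell CLASS=ta, KEL=lu, CASE=lu, NUM=ak:
underlying: sop-lo-ov-zi-fos
1. f -> v, k -> g, s -> z, t -> d / _ Z: no change
2. e -> o, i -> u / B C0 _: fires at position(s) 9: soploovzufos
3. 0 -> a / C _ C: inserts after position(s) 3, 7: sopaloovazufos
surface: sopaloovazufos

cell CLASS=ta, KEL=lu, CASE=ak, NUM=ak:
underlying: sop-lo-ov-z-fos
1. f -> v, k -> g, s -> z, t -> d / _ Z: no change
2. e -> o, i -> u / B C0 _: no change
3. 0 -> a / C _ C: inserts after position(s) 3, 7, 8: sopaloovazafos
surface: sopaloovazafos

cell CLASS=un, KEL=ne, CASE=lu, NUM=ne:
underlying: sop-ses-ot-zi-lem
1. f -> v, k -> g, s -> z, t -> d / _ Z: fires at position(s) 8: sopsesodzilem
2. e -> o, i -> u / B C0 _: fires at position(s) 5, 10: sopsosodzulem
3. 0 -> a / C _ C: inserts after position(s) 3, 8: sopasosodazulem
surface: sopasosodazulem

cell CLASS=mi, KEL=lu, CASE=ak, NUM=ne:
underlying: sop-r-ot-z-fos
1. f -> v, k -> g, s -> z, t -> d / _ Z: fires at position(s) 6: soprodzfos
2. e -> o, i -> u / B C0 _: no change
3. 0 -> a / C _ C: inserts after position(s) 3, 6, 7: soparodazafos
surface: soparodazafos


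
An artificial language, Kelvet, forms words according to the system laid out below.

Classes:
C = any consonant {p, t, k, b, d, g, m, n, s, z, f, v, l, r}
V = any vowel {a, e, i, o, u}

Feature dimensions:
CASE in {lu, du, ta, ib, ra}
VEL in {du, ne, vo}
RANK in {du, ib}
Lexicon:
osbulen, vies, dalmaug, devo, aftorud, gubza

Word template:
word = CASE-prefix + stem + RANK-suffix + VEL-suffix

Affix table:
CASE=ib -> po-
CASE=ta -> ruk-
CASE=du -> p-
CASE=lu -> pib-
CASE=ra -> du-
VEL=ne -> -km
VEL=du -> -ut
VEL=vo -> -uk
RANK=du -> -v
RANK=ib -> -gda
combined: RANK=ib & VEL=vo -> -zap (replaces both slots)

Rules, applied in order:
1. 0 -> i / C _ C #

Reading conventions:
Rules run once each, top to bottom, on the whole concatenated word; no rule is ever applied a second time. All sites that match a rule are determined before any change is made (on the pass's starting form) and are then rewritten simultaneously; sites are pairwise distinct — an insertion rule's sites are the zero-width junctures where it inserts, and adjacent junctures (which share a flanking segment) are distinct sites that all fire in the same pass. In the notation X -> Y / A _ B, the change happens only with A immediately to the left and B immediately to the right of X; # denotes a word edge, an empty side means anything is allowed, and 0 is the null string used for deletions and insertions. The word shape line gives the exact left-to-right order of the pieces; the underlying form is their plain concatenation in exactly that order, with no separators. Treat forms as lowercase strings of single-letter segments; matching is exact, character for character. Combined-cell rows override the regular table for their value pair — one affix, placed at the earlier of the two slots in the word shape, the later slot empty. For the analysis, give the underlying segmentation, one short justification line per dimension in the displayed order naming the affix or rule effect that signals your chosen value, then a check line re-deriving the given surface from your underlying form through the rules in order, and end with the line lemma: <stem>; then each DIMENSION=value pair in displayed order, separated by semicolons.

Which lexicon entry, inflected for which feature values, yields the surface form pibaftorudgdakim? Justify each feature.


underlying: pib-aftorud-gda-km
CASE=lu - signalled by the affix pib-
VEL=ne - signalled by the affix -km
RANK=ib - signalled by the affix -gda
check: pibaftorudgdakm -> pibaftorudgdakim
lemma: aftorud; CASE=lu; VEL=ne; RANK=ib


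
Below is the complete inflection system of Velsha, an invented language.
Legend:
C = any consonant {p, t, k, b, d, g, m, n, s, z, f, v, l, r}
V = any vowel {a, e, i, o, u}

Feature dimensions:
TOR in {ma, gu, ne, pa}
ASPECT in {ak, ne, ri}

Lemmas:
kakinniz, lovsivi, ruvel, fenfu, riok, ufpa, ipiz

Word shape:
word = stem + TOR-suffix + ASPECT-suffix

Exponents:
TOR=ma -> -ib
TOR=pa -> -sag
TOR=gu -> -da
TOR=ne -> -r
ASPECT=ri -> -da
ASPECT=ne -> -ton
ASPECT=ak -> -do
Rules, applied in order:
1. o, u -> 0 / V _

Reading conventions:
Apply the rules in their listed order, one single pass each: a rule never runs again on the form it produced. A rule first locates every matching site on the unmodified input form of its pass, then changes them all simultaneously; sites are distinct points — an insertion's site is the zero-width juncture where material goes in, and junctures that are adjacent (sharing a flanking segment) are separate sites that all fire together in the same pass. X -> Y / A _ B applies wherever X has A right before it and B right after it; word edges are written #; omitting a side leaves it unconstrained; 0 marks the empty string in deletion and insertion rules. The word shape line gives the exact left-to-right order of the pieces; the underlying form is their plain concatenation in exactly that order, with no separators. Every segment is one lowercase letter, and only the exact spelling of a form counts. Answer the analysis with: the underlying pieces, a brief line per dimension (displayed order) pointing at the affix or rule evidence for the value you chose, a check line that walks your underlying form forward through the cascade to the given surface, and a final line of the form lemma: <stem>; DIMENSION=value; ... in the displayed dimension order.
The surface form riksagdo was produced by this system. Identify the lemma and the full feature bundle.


underlying: riok-sag-do
TOR=pa - signalled by the affix -sag
ASPECT=ak - signalled by the affix -do
check: rioksagdo -> riksagdo
lemma: riok; TOR=pa; ASPECT=ak


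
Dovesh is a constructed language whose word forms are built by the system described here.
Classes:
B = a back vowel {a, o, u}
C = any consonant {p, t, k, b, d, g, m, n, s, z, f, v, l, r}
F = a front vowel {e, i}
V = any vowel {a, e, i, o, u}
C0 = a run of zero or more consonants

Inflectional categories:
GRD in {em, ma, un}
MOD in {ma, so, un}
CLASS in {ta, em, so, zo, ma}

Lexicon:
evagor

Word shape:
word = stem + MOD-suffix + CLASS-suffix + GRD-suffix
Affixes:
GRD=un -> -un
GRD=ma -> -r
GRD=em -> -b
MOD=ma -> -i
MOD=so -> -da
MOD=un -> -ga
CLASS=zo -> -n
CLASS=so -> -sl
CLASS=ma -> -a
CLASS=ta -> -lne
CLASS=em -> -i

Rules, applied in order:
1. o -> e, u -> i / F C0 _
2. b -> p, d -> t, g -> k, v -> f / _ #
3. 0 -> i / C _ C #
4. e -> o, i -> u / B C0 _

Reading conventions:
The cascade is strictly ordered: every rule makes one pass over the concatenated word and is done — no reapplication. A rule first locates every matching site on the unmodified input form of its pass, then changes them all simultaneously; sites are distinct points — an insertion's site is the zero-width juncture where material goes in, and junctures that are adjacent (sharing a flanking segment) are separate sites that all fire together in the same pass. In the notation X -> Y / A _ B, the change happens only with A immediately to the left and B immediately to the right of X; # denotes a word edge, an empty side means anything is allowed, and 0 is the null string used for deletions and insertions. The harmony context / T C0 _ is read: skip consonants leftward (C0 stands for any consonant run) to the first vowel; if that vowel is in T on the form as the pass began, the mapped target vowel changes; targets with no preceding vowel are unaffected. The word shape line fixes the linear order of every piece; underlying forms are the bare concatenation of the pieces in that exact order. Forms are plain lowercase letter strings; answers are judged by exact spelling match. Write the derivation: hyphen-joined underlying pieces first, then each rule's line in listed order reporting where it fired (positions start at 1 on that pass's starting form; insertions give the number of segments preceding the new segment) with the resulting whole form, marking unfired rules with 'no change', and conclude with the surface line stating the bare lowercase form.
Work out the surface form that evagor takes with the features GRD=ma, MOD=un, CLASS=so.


underlying: evagor-ga-sl-r
1. o -> e, u -> i / F C0 _: no change
2. b -> p, d -> t, g -> k, v -> f / _ #: no change
3. 0 -> i / C _ C #: inserts after position(s) 10: evagorgaslir
4. e -> o, i -> u / B C0 _: fires at position(s) 11: evagorgaslur
surface: evagorgaslur
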